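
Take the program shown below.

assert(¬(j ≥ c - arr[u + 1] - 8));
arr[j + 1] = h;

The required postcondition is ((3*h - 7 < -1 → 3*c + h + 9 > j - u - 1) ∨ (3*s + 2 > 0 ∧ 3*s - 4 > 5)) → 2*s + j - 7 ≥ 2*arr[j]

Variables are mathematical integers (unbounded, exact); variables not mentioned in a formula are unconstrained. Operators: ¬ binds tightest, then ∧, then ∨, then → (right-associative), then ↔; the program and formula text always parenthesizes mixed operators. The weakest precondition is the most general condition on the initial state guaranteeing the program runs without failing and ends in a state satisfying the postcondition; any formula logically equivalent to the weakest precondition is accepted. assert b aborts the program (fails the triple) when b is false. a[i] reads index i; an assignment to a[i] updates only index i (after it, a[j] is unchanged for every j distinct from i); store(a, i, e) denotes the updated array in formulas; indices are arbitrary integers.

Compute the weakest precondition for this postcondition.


Working backward. After the program, the postcondition ((3*h - 7 < -1 → 3*c + h + 9 > j - u - 1) ∨ (3*s + 2 > 0 ∧ 3*s - 4 > 5)) → 2*s + j - 7 ≥ 2*arr[j] must hold; in canonical form it is ((3*h < 6 → 3*c + h + u > j - 10) ∨ (3*s > -2 ∧ 3*s > 9)) → j + 2*s ≥ 2*arr[j] + 7.
Before arr[j + 1] := h: ((3*h < 6 → 3*c + h + u > j - 10) ∨ (3*s > -2 ∧ 3*s > 9)) → j + 2*s ≥ 2*store(arr, j + 1, h)[j] + 7
Before assert ¬(j ≥ c - arr[u + 1] - 8): (¬(arr[u + 1] + j ≥ c - 8)) ∧ (((3*h < 6 → 3*c + h + u > j - 10) ∨ (3*s > -2 ∧ 3*s > 9)) → j + 2*s ≥ 2*store(arr, j + 1, h)[j] + 7)
Answer: WP = (¬(arr[u + 1] + j ≥ c - 8)) ∧ (((3*h < 6 → 3*c + h + u > j - 10) ∨ (3*s > -2 ∧ 3*s > 9)) → j + 2*s ≥ 2*store(arr, j + 1, h)[j] + 7)


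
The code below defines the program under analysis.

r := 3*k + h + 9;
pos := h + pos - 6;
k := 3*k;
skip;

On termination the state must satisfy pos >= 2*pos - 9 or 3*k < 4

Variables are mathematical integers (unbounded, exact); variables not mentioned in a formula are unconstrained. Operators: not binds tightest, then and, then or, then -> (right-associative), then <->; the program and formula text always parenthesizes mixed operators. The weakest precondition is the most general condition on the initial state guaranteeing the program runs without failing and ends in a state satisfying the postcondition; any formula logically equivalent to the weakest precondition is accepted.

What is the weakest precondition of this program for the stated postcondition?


Working backward. After the program, the postcondition pos >= 2*pos - 9 or 3*k < 4 must hold; in canonical form it is pos <= 9 or 3*k < 4.
Before skip: pos <= 9 or 3*k < 4
Before k := 3*k: pos <= 9 or 9*k < 4
Before pos := h + pos - 6: h + pos <= 15 or 9*k < 4
Before r := 3*k + h + 9: h + pos <= 15 or 9*k < 4
Answer: WP = h + pos <= 15 or 9*k < 4


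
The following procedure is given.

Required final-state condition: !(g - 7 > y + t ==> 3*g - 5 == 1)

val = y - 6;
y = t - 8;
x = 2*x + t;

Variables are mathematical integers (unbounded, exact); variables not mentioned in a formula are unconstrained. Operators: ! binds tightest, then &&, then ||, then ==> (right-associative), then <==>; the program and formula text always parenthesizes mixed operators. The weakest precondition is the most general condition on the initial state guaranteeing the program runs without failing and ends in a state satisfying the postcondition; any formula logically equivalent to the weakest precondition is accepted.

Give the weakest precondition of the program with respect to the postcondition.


Working backward. After the program, the postcondition !(g - 7 > y + t ==> 3*g - 5 == 1) must hold; in canonical form it is !(g > t + y + 7 ==> 3*g == 6).
Before x := 2*x + t: !(g > t + y + 7 ==> 3*g == 6)
Before y := t - 8: !(g > 2*t - 1 ==> 3*g == 6)
Before val := y - 6: !(g > 2*t - 1 ==> 3*g == 6)
Answer: WP = !(g > 2*t - 1 ==> 3*g == 6)


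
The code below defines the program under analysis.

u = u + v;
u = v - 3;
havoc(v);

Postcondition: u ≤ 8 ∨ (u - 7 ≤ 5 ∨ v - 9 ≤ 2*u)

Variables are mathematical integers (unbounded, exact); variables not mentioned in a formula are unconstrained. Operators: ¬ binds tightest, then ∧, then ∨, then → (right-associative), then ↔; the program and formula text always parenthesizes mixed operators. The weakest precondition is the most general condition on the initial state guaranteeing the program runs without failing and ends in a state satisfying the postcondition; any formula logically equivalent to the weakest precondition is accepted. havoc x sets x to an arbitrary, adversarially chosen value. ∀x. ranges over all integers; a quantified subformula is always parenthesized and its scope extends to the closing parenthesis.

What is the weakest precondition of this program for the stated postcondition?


Working backward. After the program, the postcondition u ≤ 8 ∨ (u - 7 ≤ 5 ∨ v - 9 ≤ 2*u) must hold; in canonical form it is u ≤ 8 ∨ u ≤ 12 ∨ v ≤ 2*u + 9.
Before havoc v: ∀v_1. (u ≤ 8 ∨ u ≤ 12 ∨ v_1 ≤ 2*u + 9)
Before u := v - 3: ∀v_1. (v ≤ 11 ∨ v ≤ 15 ∨ v_1 ≤ 2*v + 3)
Before u := u + v: ∀v_1. (v ≤ 11 ∨ v ≤ 15 ∨ v_1 ≤ 2*v + 3)
Answer: WP = ∀v_1. (v ≤ 11 ∨ v ≤ 15 ∨ v_1 ≤ 2*v + 3)


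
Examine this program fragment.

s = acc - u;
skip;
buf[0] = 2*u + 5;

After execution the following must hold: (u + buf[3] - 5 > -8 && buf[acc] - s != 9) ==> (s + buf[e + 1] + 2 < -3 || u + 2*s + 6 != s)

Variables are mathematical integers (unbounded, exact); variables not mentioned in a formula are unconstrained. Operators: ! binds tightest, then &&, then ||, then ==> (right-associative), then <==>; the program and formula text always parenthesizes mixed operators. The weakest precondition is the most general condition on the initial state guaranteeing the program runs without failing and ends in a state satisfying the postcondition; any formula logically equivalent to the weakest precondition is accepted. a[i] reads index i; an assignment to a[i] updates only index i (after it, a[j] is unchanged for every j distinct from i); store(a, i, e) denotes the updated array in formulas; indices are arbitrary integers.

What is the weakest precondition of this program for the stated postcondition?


Working backward. After the program, the postcondition (u + buf[3] - 5 > -8 && buf[acc] - s != 9) ==> (s + buf[e + 1] + 2 < -3 || u + 2*s + 6 != s) must hold; in canonical form it is (buf[3] + u > -3 && buf[acc] != s + 9) ==> (buf[e + 1] + s < -5 || s + u != -6).
Before buf[0] := 2*u + 5: (buf[3] + u > -3 && store(buf, 0, 2*u + 5)[acc] != s + 9) ==> (store(buf, 0, 2*u + 5)[e + 1] + s < -5 || s + u != -6)
Before skip: (buf[3] + u > -3 && store(buf, 0, 2*u + 5)[acc] != s + 9) ==> (store(buf, 0, 2*u + 5)[e + 1] + s < -5 || s + u != -6)
Before s := acc - u: (buf[3] + u > -3 && store(buf, 0, 2*u + 5)[acc] + u != acc + 9) ==> (store(buf, 0, 2*u + 5)[e + 1] + acc < u - 5 || acc != -6)
Answer: WP = (buf[3] + u > -3 && store(buf, 0, 2*u + 5)[acc] + u != acc + 9) ==> (store(buf, 0, 2*u + 5)[e + 1] + acc < u - 5 || acc != -6)


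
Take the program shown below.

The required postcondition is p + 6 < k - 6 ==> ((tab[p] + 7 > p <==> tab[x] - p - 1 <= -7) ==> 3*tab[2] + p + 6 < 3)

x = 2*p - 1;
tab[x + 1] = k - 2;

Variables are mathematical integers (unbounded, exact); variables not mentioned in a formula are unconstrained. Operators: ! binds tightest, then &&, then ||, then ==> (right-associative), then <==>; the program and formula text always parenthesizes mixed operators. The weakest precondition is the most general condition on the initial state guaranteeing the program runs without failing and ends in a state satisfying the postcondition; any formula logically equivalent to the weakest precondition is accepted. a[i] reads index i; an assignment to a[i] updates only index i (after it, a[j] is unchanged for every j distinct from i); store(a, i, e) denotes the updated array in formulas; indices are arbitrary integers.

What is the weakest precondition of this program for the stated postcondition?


Working backward. After the program, the postcondition p + 6 < k - 6 ==> ((tab[p] + 7 > p <==> tab[x] - p - 1 <= -7) ==> 3*tab[2] + p + 6 < 3) must hold; in canonical form it is p < k - 12 ==> ((tab[p] > p - 7 <==> tab[x] <= p - 6) ==> 3*tab[2] + p < -3).
Before tab[x + 1] := k - 2: p < k - 12 ==> ((store(tab, x + 1, k - 2)[p] > p - 7 <==> store(tab, x + 1, k - 2)[x] <= p - 6) ==> 3*store(tab, x + 1, k - 2)[2] + p < -3)
Before x := 2*p - 1: p < k - 12 ==> ((store(tab, 2*p, k - 2)[p] > p - 7 <==> store(tab, 2*p, k - 2)[2*p - 1] <= p - 6) ==> 3*store(tab, 2*p, k - 2)[2] + p < -3)
Answer: WP = p < k - 12 ==> ((store(tab, 2*p, k - 2)[p] > p - 7 <==> store(tab, 2*p, k - 2)[2*p - 1] <= p - 6) ==> 3*store(tab, 2*p, k - 2)[2] + p < -3)


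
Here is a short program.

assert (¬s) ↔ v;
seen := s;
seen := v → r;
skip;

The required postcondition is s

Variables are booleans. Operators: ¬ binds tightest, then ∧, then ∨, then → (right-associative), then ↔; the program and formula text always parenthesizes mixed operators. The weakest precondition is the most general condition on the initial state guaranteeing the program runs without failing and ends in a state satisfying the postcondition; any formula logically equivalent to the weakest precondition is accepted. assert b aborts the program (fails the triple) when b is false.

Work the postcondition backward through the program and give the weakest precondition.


Working backward. After the program, s must hold.
Before skip: s
Before seen := v → r: s
Before seen := s: s
Before assert (¬s) ↔ v: ((¬s) ↔ v) ∧ s
Answer: WP = ((¬s) ↔ v) ∧ s


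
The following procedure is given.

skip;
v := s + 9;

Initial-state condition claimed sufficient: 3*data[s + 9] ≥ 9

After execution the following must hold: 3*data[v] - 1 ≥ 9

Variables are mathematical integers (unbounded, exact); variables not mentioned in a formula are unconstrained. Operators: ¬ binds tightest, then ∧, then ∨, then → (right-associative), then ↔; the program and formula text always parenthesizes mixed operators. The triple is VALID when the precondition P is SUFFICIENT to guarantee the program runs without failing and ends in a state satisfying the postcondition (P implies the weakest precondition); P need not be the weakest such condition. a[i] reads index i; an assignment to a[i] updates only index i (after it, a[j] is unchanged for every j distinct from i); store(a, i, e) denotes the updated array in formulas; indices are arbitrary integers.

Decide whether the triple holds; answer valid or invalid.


Working backward. After the program, the postcondition 3*data[v] - 1 ≥ 9 must hold; in canonical form it is 3*data[v] ≥ 10.
Before v := s + 9: 3*data[s + 9] ≥ 10
Before skip: 3*data[s + 9] ≥ 10
The weakest precondition is 3*data[s + 9] ≥ 10.
Check whether 3*data[s + 9] ≥ 9 implies it.
Countermodel: at the initial state data = {[0] = 3, elsewhere 3}, s = -9, the precondition holds but the weakest precondition fails.
Answer: invalid


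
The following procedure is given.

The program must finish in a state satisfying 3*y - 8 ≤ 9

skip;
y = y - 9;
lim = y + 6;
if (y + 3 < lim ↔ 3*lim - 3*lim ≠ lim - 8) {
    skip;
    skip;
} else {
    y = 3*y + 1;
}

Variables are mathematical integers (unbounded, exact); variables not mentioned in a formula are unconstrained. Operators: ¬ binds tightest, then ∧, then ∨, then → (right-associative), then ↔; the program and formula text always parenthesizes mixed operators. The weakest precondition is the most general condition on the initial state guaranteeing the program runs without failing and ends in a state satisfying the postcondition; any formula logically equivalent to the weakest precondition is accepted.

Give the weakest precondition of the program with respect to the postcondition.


Working backward. After the program, the postcondition 3*y - 8 ≤ 9 must hold; in canonical form it is 3*y ≤ 17.
Then branch requires 3*y ≤ 17; else branch requires 9*y ≤ 14.
Before the if: ((y < lim - 3 ↔ lim ≠ 8) → 3*y ≤ 17) ∧ ((¬(y < lim - 3 ↔ lim ≠ 8)) → 9*y ≤ 14)
Before lim := y + 6: (y ≠ 2 → 3*y ≤ 17) ∧ ((¬(y ≠ 2)) → 9*y ≤ 14)
Before y := y - 9: (y ≠ 11 → 3*y ≤ 44) ∧ ((¬(y ≠ 11)) → 9*y ≤ 95)
Before skip: (y ≠ 11 → 3*y ≤ 44) ∧ ((¬(y ≠ 11)) → 9*y ≤ 95)
Answer: WP = (y ≠ 11 → 3*y ≤ 44) ∧ ((¬(y ≠ 11)) → 9*y ≤ 95)


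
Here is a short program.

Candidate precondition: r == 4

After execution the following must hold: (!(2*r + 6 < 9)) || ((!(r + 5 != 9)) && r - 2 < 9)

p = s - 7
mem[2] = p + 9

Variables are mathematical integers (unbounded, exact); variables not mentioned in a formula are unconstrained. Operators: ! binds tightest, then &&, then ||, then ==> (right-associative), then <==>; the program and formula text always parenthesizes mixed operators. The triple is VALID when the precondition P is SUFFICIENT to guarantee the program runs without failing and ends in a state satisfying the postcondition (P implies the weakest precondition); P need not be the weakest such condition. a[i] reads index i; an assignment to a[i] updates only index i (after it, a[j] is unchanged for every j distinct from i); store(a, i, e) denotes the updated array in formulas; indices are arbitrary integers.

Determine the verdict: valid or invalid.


Working backward. After the program, the postcondition (!(2*r + 6 < 9)) || ((!(r + 5 != 9)) && r - 2 < 9) must hold; in canonical form it is (!(2*r < 3)) || ((!(r != 4)) && r < 11).
Before mem[2] := p + 9: (!(2*r < 3)) || ((!(r != 4)) && r < 11)
Before p := s - 7: (!(2*r < 3)) || ((!(r != 4)) && r < 11)
The weakest precondition is (!(2*r < 3)) || ((!(r != 4)) && r < 11).
Check whether r == 4 implies it.
Every state satisfying the precondition satisfies the weakest precondition: the implication holds.
Answer: valid


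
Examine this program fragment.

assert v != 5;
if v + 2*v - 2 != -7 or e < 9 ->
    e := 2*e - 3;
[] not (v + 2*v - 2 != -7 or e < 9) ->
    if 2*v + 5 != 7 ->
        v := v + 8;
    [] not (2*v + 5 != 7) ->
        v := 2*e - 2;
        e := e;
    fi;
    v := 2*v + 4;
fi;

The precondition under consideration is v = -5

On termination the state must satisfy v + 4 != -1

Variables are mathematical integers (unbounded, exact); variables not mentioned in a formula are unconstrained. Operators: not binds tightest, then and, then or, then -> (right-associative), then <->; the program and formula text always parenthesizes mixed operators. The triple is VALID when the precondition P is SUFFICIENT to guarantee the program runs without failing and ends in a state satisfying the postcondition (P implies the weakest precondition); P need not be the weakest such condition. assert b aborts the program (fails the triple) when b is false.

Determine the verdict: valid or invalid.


Working backward. After the program, the postcondition v + 4 != -1 must hold; in canonical form it is v != -5.
Then branch requires v != -5; else branch requires (2*v != 2 -> 2*v != -25) and ((not (2*v != 2)) -> 4*e != -5).
Before the if: ((3*v != -5 or e < 9) -> v != -5) and ((not (3*v != -5 or e < 9)) -> ((2*v != 2 -> 2*v != -25) and ((not (2*v != 2)) -> 4*e != -5)))
Before assert v != 5: v != 5 and ((3*v != -5 or e < 9) -> v != -5) and ((not (3*v != -5 or e < 9)) -> ((2*v != 2 -> 2*v != -25) and ((not (2*v != 2)) -> 4*e != -5)))
The weakest precondition is v != 5 and ((3*v != -5 or e < 9) -> v != -5) and ((not (3*v != -5 or e < 9)) -> ((2*v != 2 -> 2*v != -25) and ((not (2*v != 2)) -> 4*e != -5))).
Check whether v = -5 implies it.
Countermodel: at the initial state e = 0, v = -5, the precondition holds but the weakest precondition fails.
Answer: invalid


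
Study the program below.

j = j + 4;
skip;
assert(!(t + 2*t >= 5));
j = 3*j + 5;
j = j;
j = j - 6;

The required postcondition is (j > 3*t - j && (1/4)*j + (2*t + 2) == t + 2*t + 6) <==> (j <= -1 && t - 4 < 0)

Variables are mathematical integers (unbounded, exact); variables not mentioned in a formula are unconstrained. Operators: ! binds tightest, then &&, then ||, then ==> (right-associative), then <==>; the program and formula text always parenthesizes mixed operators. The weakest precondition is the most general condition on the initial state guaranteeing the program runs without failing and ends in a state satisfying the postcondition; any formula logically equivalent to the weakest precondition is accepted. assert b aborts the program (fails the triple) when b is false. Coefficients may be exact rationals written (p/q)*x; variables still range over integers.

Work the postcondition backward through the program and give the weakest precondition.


Working backward. After the program, the postcondition (j > 3*t - j && (1/4)*j + (2*t + 2) == t + 2*t + 6) <==> (j <= -1 && t - 4 < 0) must hold; in canonical form it is (2*j > 3*t && (1/4)*j == t + 4) <==> (j <= -1 && t < 4).
Before j := j - 6: (2*j > 3*t + 12 && (1/4)*j == t + 11/2) <==> (j <= 5 && t < 4)
Before j := j: (2*j > 3*t + 12 && (1/4)*j == t + 11/2) <==> (j <= 5 && t < 4)
Before j := 3*j + 5: (6*j > 3*t + 2 && (3/4)*j == t + 17/4) <==> (3*j <= 0 && t < 4)
Before assert !(t + 2*t >= 5): (!(3*t >= 5)) && ((6*j > 3*t + 2 && (3/4)*j == t + 17/4) <==> (3*j <= 0 && t < 4))
Before skip: (!(3*t >= 5)) && ((6*j > 3*t + 2 && (3/4)*j == t + 17/4) <==> (3*j <= 0 && t < 4))
Before j := j + 4: (!(3*t >= 5)) && ((6*j > 3*t - 22 && (3/4)*j == t + 5/4) <==> (3*j <= -12 && t < 4))
Answer: WP = (!(3*t >= 5)) && ((6*j > 3*t - 22 && (3/4)*j == t + 5/4) <==> (3*j <= -12 && t < 4))


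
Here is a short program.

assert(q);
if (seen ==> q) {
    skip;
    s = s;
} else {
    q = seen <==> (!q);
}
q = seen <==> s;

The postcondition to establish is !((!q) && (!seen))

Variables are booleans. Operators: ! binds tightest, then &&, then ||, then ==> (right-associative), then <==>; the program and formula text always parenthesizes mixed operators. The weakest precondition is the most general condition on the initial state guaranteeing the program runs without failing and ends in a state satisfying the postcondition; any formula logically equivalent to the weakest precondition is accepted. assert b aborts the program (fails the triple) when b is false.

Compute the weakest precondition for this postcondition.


Working backward. After the program, !((!q) && (!seen)) must hold.
Before q := seen <==> s: !((!(seen <==> s)) && (!seen))
Then branch requires !((!(seen <==> s)) && (!seen)); else branch requires !((!(seen <==> s)) && (!seen)).
Before the if: ((seen ==> q) ==> (!((!(seen <==> s)) && (!seen)))) && ((!(seen ==> q)) ==> (!((!(seen <==> s)) && (!seen))))
Before assert q: q && ((seen ==> q) ==> (!((!(seen <==> s)) && (!seen)))) && ((!(seen ==> q)) ==> (!((!(seen <==> s)) && (!seen))))
Answer: WP = q && ((seen ==> q) ==> (!((!(seen <==> s)) && (!seen)))) && ((!(seen ==> q)) ==> (!((!(seen <==> s)) && (!seen))))


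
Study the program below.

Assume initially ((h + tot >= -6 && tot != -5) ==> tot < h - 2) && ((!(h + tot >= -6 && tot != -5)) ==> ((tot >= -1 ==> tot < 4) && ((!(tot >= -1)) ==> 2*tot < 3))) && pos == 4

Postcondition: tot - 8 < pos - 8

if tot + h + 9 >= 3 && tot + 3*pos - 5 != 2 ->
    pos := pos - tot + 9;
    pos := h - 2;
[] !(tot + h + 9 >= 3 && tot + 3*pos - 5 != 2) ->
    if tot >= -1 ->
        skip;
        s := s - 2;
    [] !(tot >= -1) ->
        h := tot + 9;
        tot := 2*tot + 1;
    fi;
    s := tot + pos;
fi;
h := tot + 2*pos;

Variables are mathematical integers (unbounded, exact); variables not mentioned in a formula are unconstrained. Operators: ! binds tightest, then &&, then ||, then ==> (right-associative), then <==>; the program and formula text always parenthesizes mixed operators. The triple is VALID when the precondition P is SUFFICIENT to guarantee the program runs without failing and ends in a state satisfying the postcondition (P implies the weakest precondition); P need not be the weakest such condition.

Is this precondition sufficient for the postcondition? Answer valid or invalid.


Working backward. After the program, the postcondition tot - 8 < pos - 8 must hold; in canonical form it is tot < pos.
Before h := tot + 2*pos: tot < pos
Then branch requires tot < h - 2; else branch requires (tot >= -1 ==> tot < pos) && ((!(tot >= -1)) ==> 2*tot < pos - 1).
Before the if: ((h + tot >= -6 && 3*pos + tot != 7) ==> tot < h - 2) && ((!(h + tot >= -6 && 3*pos + tot != 7)) ==> ((tot >= -1 ==> tot < pos) && ((!(tot >= -1)) ==> 2*tot < pos - 1)))
The weakest precondition is ((h + tot >= -6 && 3*pos + tot != 7) ==> tot < h - 2) && ((!(h + tot >= -6 && 3*pos + tot != 7)) ==> ((tot >= -1 ==> tot < pos) && ((!(tot >= -1)) ==> 2*tot < pos - 1))).
Check whether ((h + tot >= -6 && tot != -5) ==> tot < h - 2) && ((!(h + tot >= -6 && tot != -5)) ==> ((tot >= -1 ==> tot < 4) && ((!(tot >= -1)) ==> 2*tot < 3))) && pos == 4 implies it.
Every state satisfying the precondition satisfies the weakest precondition: the implication holds.
Answer: valid


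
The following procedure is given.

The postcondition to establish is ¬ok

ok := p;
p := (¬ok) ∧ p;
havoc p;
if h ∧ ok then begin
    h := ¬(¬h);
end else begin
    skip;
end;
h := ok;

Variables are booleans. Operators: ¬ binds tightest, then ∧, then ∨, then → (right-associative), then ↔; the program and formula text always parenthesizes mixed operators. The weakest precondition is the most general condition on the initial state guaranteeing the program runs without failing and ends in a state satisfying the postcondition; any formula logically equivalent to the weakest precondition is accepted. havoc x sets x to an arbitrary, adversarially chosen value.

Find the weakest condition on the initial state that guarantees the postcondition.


Working backward. After the program, ¬ok must hold.
Before h := ok: ¬ok
Then branch requires ¬ok; else branch requires ¬ok.
Before the if: ((h ∧ ok) → (¬ok)) ∧ ((¬(h ∧ ok)) → (¬ok))
Before havoc p: ((h ∧ ok) → (¬ok)) ∧ ((¬(h ∧ ok)) → (¬ok))
Before p := (¬ok) ∧ p: ((h ∧ ok) → (¬ok)) ∧ ((¬(h ∧ ok)) → (¬ok))
Before ok := p: ((h ∧ p) → (¬p)) ∧ ((¬(h ∧ p)) → (¬p))
Answer: WP = ((h ∧ p) → (¬p)) ∧ ((¬(h ∧ p)) → (¬p))


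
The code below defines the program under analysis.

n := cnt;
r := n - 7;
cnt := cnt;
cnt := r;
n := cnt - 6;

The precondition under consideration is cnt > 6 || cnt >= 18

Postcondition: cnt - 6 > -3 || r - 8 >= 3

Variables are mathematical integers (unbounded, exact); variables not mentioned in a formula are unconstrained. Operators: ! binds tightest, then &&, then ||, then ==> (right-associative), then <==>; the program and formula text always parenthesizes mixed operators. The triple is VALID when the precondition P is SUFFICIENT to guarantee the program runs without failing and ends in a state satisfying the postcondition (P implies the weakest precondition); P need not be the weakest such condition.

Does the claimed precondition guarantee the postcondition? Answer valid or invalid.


Working backward. After the program, the postcondition cnt - 6 > -3 || r - 8 >= 3 must hold; in canonical form it is cnt > 3 || r >= 11.
Before n := cnt - 6: cnt > 3 || r >= 11
Before cnt := r: r > 3 || r >= 11
Before cnt := cnt: r > 3 || r >= 11
Before r := n - 7: n > 10 || n >= 18
Before n := cnt: cnt > 10 || cnt >= 18
The weakest precondition is cnt > 10 || cnt >= 18.
Check whether cnt > 6 || cnt >= 18 implies it.
Countermodel: at the initial state cnt = 7, the precondition holds but the weakest precondition fails.
Answer: invalid


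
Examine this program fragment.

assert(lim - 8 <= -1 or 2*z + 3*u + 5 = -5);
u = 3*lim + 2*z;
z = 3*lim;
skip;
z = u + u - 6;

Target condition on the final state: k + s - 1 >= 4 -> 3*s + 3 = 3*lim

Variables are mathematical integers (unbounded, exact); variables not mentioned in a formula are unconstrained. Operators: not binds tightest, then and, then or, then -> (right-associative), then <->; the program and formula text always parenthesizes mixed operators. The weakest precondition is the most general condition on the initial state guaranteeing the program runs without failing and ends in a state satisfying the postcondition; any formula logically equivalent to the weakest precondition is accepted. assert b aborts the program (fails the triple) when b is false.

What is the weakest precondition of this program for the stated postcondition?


Working backward. After the program, the postcondition k + s - 1 >= 4 -> 3*s + 3 = 3*lim must hold; in canonical form it is k + s >= 5 -> 3*s = 3*lim - 3.
Before z := u + u - 6: k + s >= 5 -> 3*s = 3*lim - 3
Before skip: k + s >= 5 -> 3*s = 3*lim - 3
Before z := 3*lim: k + s >= 5 -> 3*s = 3*lim - 3
Before u := 3*lim + 2*z: k + s >= 5 -> 3*s = 3*lim - 3
Before assert lim - 8 <= -1 or 2*z + 3*u + 5 = -5: (lim <= 7 or 3*u + 2*z = -10) and (k + s >= 5 -> 3*s = 3*lim - 3)
Answer: WP = (lim <= 7 or 3*u + 2*z = -10) and (k + s >= 5 -> 3*s = 3*lim - 3)


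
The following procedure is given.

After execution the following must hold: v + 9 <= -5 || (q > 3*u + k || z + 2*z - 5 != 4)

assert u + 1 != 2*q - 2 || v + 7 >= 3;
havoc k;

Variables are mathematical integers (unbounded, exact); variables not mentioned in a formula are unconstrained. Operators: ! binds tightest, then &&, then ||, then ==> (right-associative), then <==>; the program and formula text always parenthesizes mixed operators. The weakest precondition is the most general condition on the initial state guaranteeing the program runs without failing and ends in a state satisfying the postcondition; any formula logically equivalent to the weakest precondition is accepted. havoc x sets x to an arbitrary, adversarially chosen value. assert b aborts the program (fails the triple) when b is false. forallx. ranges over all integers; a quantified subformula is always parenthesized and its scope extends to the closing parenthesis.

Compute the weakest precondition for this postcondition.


Working backward. After the program, the postcondition v + 9 <= -5 || (q > 3*u + k || z + 2*z - 5 != 4) must hold; in canonical form it is v <= -14 || q > k + 3*u || 3*z != 9.
Before havoc k: forall k_1. (v <= -14 || q > k_1 + 3*u || 3*z != 9)
Before assert u + 1 != 2*q - 2 || v + 7 >= 3: (u != 2*q - 3 || v >= -4) && (forall k_1. (v <= -14 || q > k_1 + 3*u || 3*z != 9))
Answer: WP = (u != 2*q - 3 || v >= -4) && (forall k_1. (v <= -14 || q > k_1 + 3*u || 3*z != 9))


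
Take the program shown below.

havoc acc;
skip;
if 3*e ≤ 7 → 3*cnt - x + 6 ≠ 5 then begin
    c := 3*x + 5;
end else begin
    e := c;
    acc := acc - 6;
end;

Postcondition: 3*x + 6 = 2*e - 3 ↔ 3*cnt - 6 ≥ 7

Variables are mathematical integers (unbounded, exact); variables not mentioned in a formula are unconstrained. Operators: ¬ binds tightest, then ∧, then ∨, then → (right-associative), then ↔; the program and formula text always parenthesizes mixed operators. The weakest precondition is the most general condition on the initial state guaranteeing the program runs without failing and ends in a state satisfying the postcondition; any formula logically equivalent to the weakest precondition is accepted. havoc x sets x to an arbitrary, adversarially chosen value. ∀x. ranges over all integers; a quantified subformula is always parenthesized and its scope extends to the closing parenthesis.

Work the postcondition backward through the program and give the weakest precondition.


Working backward. After the program, the postcondition 3*x + 6 = 2*e - 3 ↔ 3*cnt - 6 ≥ 7 must hold; in canonical form it is 3*x = 2*e - 9 ↔ 3*cnt ≥ 13.
Then branch requires 3*x = 2*e - 9 ↔ 3*cnt ≥ 13; else branch requires 3*x = 2*c - 9 ↔ 3*cnt ≥ 13.
Before the if: ((3*e ≤ 7 → 3*cnt ≠ x - 1) → (3*x = 2*e - 9 ↔ 3*cnt ≥ 13)) ∧ ((¬(3*e ≤ 7 → 3*cnt ≠ x - 1)) → (3*x = 2*c - 9 ↔ 3*cnt ≥ 13))
Before skip: ((3*e ≤ 7 → 3*cnt ≠ x - 1) → (3*x = 2*e - 9 ↔ 3*cnt ≥ 13)) ∧ ((¬(3*e ≤ 7 → 3*cnt ≠ x - 1)) → (3*x = 2*c - 9 ↔ 3*cnt ≥ 13))
Before havoc acc: ((3*e ≤ 7 → 3*cnt ≠ x - 1) → (3*x = 2*e - 9 ↔ 3*cnt ≥ 13)) ∧ ((¬(3*e ≤ 7 → 3*cnt ≠ x - 1)) → (3*x = 2*c - 9 ↔ 3*cnt ≥ 13))
Answer: WP = ((3*e ≤ 7 → 3*cnt ≠ x - 1) → (3*x = 2*e - 9 ↔ 3*cnt ≥ 13)) ∧ ((¬(3*e ≤ 7 → 3*cnt ≠ x - 1)) → (3*x = 2*c - 9 ↔ 3*cnt ≥ 13))


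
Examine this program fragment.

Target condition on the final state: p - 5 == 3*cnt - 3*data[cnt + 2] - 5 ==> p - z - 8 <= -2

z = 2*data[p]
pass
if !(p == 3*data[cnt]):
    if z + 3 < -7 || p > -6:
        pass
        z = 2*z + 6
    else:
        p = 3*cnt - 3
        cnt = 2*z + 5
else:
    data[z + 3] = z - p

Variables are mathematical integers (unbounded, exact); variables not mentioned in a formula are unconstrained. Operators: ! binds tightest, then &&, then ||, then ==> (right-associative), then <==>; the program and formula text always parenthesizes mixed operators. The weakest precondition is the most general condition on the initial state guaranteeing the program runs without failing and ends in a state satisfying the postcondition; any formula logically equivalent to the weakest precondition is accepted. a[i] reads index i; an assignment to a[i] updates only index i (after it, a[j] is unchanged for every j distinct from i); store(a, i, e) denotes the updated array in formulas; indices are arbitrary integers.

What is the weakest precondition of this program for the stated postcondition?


Working backward. After the program, the postcondition p - 5 == 3*cnt - 3*data[cnt + 2] - 5 ==> p - z - 8 <= -2 must hold; in canonical form it is 3*data[cnt + 2] + p == 3*cnt ==> p <= z + 6.
Then branch requires ((z < -10 || p > -6) ==> (3*data[cnt + 2] + p == 3*cnt ==> p <= 2*z + 12)) && ((!(z < -10 || p > -6)) ==> (3*data[2*z + 7] + 3*cnt == 6*z + 18 ==> 3*cnt <= z + 9)); else branch requires 3*store(data, z + 3, -p + z)[cnt + 2] + p == 3*cnt ==> p <= z + 6.
Before the if: ((!(p == 3*data[cnt])) ==> (((z < -10 || p > -6) ==> (3*data[cnt + 2] + p == 3*cnt ==> p <= 2*z + 12)) && ((!(z < -10 || p > -6)) ==> (3*data[2*z + 7] + 3*cnt == 6*z + 18 ==> 3*cnt <= z + 9)))) && (p == 3*data[cnt] ==> (3*store(data, z + 3, -p + z)[cnt + 2] + p == 3*cnt ==> p <= z + 6))
Before skip: ((!(p == 3*data[cnt])) ==> (((z < -10 || p > -6) ==> (3*data[cnt + 2] + p == 3*cnt ==> p <= 2*z + 12)) && ((!(z < -10 || p > -6)) ==> (3*data[2*z + 7] + 3*cnt == 6*z + 18 ==> 3*cnt <= z + 9)))) && (p == 3*data[cnt] ==> (3*store(data, z + 3, -p + z)[cnt + 2] + p == 3*cnt ==> p <= z + 6))
Before z := 2*data[p]: ((!(p == 3*data[cnt])) ==> (((2*data[p] < -10 || p > -6) ==> (3*data[cnt + 2] + p == 3*cnt ==> p <= 4*data[p] + 12)) && ((!(2*data[p] < -10 || p > -6)) ==> (3*data[4*data[p] + 7] + 3*cnt == 12*data[p] + 18 ==> 3*cnt <= 2*data[p] + 9)))) && (p == 3*data[cnt] ==> (3*store(data, 2*data[p] + 3, 2*data[p] - p)[cnt + 2] + p == 3*cnt ==> p <= 2*data[p] + 6))
Answer: WP = ((!(p == 3*data[cnt])) ==> (((2*data[p] < -10 || p > -6) ==> (3*data[cnt + 2] + p == 3*cnt ==> p <= 4*data[p] + 12)) && ((!(2*data[p] < -10 || p > -6)) ==> (3*data[4*data[p] + 7] + 3*cnt == 12*data[p] + 18 ==> 3*cnt <= 2*data[p] + 9)))) && (p == 3*data[cnt] ==> (3*store(data, 2*data[p] + 3, 2*data[p] - p)[cnt + 2] + p == 3*cnt ==> p <= 2*data[p] + 6))


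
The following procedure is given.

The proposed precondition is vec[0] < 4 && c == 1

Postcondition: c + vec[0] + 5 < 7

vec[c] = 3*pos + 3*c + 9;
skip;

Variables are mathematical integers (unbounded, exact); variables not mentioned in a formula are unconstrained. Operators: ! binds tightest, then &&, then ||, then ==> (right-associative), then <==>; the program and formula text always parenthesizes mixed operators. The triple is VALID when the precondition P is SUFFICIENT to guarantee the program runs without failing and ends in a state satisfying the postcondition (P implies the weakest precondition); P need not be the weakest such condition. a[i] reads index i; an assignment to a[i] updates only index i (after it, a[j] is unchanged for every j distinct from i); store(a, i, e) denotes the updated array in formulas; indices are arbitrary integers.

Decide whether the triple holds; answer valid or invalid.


Working backward. After the program, the postcondition c + vec[0] + 5 < 7 must hold; in canonical form it is vec[0] + c < 2.
Before skip: vec[0] + c < 2
Before vec[c] := 3*pos + 3*c + 9: store(vec, c, 3*c + 3*pos + 9)[0] + c < 2
The weakest precondition is store(vec, c, 3*c + 3*pos + 9)[0] + c < 2.
Check whether vec[0] < 4 && c == 1 implies it.
Countermodel: at the initial state c = 1, pos = 0, vec = {[0] = 1, [1] = 1, elsewhere 1}, the precondition holds but the weakest precondition fails.
Answer: invalid


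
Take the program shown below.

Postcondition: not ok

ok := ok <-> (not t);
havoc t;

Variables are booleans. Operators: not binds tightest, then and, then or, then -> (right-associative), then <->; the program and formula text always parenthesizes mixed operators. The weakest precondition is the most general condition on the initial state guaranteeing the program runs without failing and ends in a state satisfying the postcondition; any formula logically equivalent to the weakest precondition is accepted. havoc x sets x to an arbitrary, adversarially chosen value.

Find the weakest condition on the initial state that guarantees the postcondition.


Working backward. After the program, not ok must hold.
Before havoc t: not ok
Before ok := ok <-> (not t): not (ok <-> (not t))
Answer: WP = not (ok <-> (not t))


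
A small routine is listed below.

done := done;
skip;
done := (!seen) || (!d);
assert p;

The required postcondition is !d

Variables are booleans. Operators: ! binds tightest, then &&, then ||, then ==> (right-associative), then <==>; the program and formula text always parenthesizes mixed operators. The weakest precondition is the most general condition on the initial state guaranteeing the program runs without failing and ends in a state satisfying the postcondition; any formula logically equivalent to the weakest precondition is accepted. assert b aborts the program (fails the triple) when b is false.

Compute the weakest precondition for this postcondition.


Working backward. After the program, !d must hold.
Before assert p: p && (!d)
Before done := (!seen) || (!d): p && (!d)
Before skip: p && (!d)
Before done := done: p && (!d)
Answer: WP = p && (!d)


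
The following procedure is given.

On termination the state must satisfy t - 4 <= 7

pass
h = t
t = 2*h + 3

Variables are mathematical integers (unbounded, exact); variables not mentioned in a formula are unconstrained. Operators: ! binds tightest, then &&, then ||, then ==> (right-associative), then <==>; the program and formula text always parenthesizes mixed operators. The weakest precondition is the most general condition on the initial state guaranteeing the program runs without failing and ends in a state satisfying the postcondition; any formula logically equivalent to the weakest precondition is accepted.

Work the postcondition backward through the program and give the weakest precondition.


Working backward. After the program, the postcondition t - 4 <= 7 must hold; in canonical form it is t <= 11.
Before t := 2*h + 3: 2*h <= 8
Before h := t: 2*t <= 8
Before skip: 2*t <= 8
Answer: WP = 2*t <= 8


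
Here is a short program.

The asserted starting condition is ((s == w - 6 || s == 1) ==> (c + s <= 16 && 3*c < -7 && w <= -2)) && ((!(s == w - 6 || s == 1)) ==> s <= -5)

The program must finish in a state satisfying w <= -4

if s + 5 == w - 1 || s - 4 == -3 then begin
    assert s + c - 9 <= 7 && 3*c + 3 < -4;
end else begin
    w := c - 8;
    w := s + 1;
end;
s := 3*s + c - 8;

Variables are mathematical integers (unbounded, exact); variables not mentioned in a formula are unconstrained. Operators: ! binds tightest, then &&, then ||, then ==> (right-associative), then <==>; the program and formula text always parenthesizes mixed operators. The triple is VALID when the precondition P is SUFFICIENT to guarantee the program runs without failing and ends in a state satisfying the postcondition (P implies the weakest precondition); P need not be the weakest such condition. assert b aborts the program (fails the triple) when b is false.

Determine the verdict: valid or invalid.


Working backward. After the program, w <= -4 must hold.
Before s := 3*s + c - 8: w <= -4
Then branch requires c + s <= 16 && 3*c < -7 && w <= -4; else branch requires s <= -5.
Before the if: ((s == w - 6 || s == 1) ==> (c + s <= 16 && 3*c < -7 && w <= -4)) && ((!(s == w - 6 || s == 1)) ==> s <= -5)
The weakest precondition is ((s == w - 6 || s == 1) ==> (c + s <= 16 && 3*c < -7 && w <= -4)) && ((!(s == w - 6 || s == 1)) ==> s <= -5).
Check whether ((s == w - 6 || s == 1) ==> (c + s <= 16 && 3*c < -7 && w <= -2)) && ((!(s == w - 6 || s == 1)) ==> s <= -5) implies it.
Countermodel: at the initial state c = -3, s = 1, w = -2, the precondition holds but the weakest precondition fails.
Answer: invalid


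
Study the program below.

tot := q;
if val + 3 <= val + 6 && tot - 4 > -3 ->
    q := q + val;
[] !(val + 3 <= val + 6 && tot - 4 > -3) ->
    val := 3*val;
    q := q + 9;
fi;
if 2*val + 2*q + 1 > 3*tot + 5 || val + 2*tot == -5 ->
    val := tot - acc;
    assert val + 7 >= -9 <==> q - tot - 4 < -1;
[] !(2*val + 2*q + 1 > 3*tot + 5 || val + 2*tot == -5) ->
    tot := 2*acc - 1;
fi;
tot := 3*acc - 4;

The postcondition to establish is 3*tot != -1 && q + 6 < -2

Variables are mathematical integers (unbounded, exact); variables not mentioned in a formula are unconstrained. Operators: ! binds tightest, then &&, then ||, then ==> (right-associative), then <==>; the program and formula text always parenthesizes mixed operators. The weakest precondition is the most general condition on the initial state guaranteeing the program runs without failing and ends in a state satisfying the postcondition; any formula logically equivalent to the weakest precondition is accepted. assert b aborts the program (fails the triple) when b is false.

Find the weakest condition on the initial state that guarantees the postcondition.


Working backward. After the program, the postcondition 3*tot != -1 && q + 6 < -2 must hold; in canonical form it is 3*tot != -1 && q < -8.
Before tot := 3*acc - 4: 9*acc != 11 && q < -8
Then branch requires (tot >= acc - 16 <==> q < tot + 3) && 9*acc != 11 && q < -8; else branch requires 9*acc != 11 && q < -8.
Before the if: ((2*q + 2*val > 3*tot + 4 || 2*tot + val == -5) ==> ((tot >= acc - 16 <==> q < tot + 3) && 9*acc != 11 && q < -8)) && ((!(2*q + 2*val > 3*tot + 4 || 2*tot + val == -5)) ==> (9*acc != 11 && q < -8))
Then branch requires ((2*q + 4*val > 3*tot + 4 || 2*tot + val == -5) ==> ((tot >= acc - 16 <==> q + val < tot + 3) && 9*acc != 11 && q + val < -8)) && ((!(2*q + 4*val > 3*tot + 4 || 2*tot + val == -5)) ==> (9*acc != 11 && q + val < -8)); else branch requires ((2*q + 6*val > 3*tot - 14 || 2*tot + 3*val == -5) ==> ((tot >= acc - 16 <==> q < tot - 6) && 9*acc != 11 && q < -17)) && ((!(2*q + 6*val > 3*tot - 14 || 2*tot + 3*val == -5)) ==> (9*acc != 11 && q < -17)).
Before the if: (tot > 1 ==> (((2*q + 4*val > 3*tot + 4 || 2*tot + val == -5) ==> ((tot >= acc - 16 <==> q + val < tot + 3) && 9*acc != 11 && q + val < -8)) && ((!(2*q + 4*val > 3*tot + 4 || 2*tot + val == -5)) ==> (9*acc != 11 && q + val < -8)))) && ((!(tot > 1)) ==> (((2*q + 6*val > 3*tot - 14 || 2*tot + 3*val == -5) ==> ((tot >= acc - 16 <==> q < tot - 6) && 9*acc != 11 && q < -17)) && ((!(2*q + 6*val > 3*tot - 14 || 2*tot + 3*val == -5)) ==> (9*acc != 11 && q < -17))))
Before tot := q: (q > 1 ==> (((4*val > q + 4 || 2*q + val == -5) ==> ((q >= acc - 16 <==> val < 3) && 9*acc != 11 && q + val < -8)) && ((!(4*val > q + 4 || 2*q + val == -5)) ==> (9*acc != 11 && q + val < -8)))) && ((!(q > 1)) ==> (((6*val > q - 14 || 2*q + 3*val == -5) ==> ((!(q >= acc - 16)) && 9*acc != 11 && q < -17)) && ((!(6*val > q - 14 || 2*q + 3*val == -5)) ==> (9*acc != 11 && q < -17))))
Answer: WP = (q > 1 ==> (((4*val > q + 4 || 2*q + val == -5) ==> ((q >= acc - 16 <==> val < 3) && 9*acc != 11 && q + val < -8)) && ((!(4*val > q + 4 || 2*q + val == -5)) ==> (9*acc != 11 && q + val < -8)))) && ((!(q > 1)) ==> (((6*val > q - 14 || 2*q + 3*val == -5) ==> ((!(q >= acc - 16)) && 9*acc != 11 && q < -17)) && ((!(6*val > q - 14 || 2*q + 3*val == -5)) ==> (9*acc != 11 && q < -17))))
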